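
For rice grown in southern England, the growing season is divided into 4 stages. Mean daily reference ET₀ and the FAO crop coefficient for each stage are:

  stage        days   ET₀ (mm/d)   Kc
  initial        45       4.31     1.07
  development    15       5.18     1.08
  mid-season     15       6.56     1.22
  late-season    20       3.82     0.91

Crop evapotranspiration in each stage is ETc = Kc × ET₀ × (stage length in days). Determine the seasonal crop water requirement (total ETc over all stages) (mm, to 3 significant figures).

initial: 1.07 × 4.31 × 45 = 207.53 mm
development: 1.08 × 5.18 × 15 = 83.92 mm
mid-season: 1.22 × 6.56 × 15 = 120.05 mm
late-season: 0.91 × 3.82 × 20 = 69.52 mm
Seasonal total = 481.02 mm

481 mm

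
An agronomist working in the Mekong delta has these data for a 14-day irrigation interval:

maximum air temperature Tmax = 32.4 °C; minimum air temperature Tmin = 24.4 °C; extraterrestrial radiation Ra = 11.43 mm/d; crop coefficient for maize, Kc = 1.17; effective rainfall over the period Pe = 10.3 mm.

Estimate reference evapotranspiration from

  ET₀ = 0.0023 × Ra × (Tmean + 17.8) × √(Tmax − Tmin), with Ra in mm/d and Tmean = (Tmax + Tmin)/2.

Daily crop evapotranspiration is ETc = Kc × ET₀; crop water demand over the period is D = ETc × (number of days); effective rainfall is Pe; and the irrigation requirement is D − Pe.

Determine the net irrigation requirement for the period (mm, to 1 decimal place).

Tmean = (32.4 + 24.4)/2 = 28.40 °C
ET₀ = 0.0023 × 11.43 × (28.40 + 17.8) × √8.0 = 0.0023 × 11.43 × 46.20 × 2.8284 = 3.4352 mm/d
ETc = Kc × ET₀ = 1.17 × 3.4352 = 4.0192 mm/d
Crop demand D = ETc × 14 d = 4.0192 × 14 = 56.269 mm
D − Pe = 56.269 − 10.3 = 45.969 mm

46.0 mm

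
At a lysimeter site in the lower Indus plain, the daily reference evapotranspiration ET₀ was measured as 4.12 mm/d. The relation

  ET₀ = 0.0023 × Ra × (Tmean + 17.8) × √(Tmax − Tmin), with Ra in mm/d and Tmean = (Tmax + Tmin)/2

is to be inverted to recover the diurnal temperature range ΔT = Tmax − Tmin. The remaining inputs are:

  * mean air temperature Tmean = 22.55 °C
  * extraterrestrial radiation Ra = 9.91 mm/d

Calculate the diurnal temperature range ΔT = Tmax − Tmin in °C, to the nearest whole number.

20 °C

√ΔT = ET₀ / [0.0023 × Ra × (Tmean+17.8)] = 4.12 / (0.0023 × 9.91 × 40.35) = 4.4797
ΔT = 4.4797² = 20.068 °C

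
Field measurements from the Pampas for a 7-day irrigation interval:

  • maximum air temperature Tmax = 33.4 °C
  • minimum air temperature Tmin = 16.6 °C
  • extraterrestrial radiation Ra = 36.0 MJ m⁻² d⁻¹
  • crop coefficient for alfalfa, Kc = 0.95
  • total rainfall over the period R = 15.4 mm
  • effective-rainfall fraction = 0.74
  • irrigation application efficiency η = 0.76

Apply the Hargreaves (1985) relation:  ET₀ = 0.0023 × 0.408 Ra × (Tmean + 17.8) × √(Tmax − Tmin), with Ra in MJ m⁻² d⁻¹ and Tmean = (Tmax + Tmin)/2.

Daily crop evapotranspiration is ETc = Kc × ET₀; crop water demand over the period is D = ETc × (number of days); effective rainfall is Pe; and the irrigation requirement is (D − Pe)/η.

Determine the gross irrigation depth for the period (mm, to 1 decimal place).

36.9 mm

Tmean = (33.4 + 16.6)/2 = 25.00 °C
0.408 Ra = 0.408 × 36.0 = 14.6880 mm/d equivalent
ET₀ = 0.0023 × 14.6880 × (25.00 + 17.8) × √16.8 = 0.0023 × 14.6880 × 42.80 × 4.0988 = 5.9264 mm/d
ETc = Kc × ET₀ = 0.95 × 5.9264 = 5.6301 mm/d
Crop demand D = ETc × 7 d = 5.6301 × 7 = 39.411 mm
Pe = 0.74 × 15.4 = 11.396 mm
D − Pe = 39.411 − 11.396 = 28.015 mm
Gross irrigation = 28.015 / 0.76 = 36.862 mm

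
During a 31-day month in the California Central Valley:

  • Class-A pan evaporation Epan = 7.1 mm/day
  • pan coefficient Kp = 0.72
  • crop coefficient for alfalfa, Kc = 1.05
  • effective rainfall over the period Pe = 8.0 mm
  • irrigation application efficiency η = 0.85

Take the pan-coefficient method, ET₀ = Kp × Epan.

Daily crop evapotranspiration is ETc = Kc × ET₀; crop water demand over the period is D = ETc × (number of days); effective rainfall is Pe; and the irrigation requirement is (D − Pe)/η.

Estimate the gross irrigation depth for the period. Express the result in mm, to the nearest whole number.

ET₀ = 0.72 × 7.1 = 5.1120 mm/d
ETc = Kc × ET₀ = 1.05 × 5.1120 = 5.3676 mm/d
Crop demand D = ETc × 31 d = 5.3676 × 31 = 166.396 mm
D − Pe = 166.396 − 8.0 = 158.396 mm
Gross irrigation = 158.396 / 0.85 = 186.348 mm

186 mm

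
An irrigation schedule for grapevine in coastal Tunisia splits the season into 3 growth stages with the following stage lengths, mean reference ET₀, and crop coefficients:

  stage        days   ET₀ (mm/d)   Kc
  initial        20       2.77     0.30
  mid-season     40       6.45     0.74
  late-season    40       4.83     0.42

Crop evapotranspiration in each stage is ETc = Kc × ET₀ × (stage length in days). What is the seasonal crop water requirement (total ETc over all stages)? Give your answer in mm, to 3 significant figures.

289 mm

initial: 0.30 × 2.77 × 20 = 16.62 mm
mid-season: 0.74 × 6.45 × 40 = 190.92 mm
late-season: 0.42 × 4.83 × 40 = 81.14 mm
Seasonal total = 288.68 mm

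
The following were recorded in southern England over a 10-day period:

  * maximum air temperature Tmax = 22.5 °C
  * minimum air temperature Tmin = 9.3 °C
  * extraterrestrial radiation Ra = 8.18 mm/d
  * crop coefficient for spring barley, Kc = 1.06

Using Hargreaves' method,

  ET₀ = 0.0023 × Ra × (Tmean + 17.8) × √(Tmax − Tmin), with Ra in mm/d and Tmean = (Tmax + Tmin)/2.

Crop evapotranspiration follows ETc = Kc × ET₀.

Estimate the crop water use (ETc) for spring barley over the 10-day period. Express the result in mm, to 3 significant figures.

24.4 mm

Tmean = (22.5 + 9.3)/2 = 15.90 °C
ET₀ = 0.0023 × 8.18 × (15.90 + 17.8) × √13.2 = 0.0023 × 8.18 × 33.70 × 3.6332 = 2.3036 mm/d
ETc = Kc × ET₀ = 1.06 × 2.3036 = 2.4418 mm/d
Over 10 days: 2.4418 × 10 = 24.418 mm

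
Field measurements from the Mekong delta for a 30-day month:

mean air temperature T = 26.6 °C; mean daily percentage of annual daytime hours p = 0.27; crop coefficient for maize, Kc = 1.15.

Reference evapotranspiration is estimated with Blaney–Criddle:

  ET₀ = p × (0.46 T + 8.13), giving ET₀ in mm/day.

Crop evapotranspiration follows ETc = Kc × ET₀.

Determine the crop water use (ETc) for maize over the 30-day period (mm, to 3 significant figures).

190 mm

ET₀ = 0.27 × (0.46 × 26.6 + 8.13) = 0.27 × 20.366 = 5.4988 mm/d
ETc = Kc × ET₀ = 1.15 × 5.4988 = 6.3236 mm/d
Over 30 days: 6.3236 × 30 = 189.708 mm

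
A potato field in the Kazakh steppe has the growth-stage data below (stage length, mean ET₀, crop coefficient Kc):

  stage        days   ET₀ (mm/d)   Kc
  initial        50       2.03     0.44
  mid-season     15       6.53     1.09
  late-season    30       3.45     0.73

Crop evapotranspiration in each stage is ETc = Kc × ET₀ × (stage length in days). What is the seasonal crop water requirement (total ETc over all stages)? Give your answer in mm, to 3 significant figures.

227 mm

initial: 0.44 × 2.03 × 50 = 44.66 mm
mid-season: 1.09 × 6.53 × 15 = 106.77 mm
late-season: 0.73 × 3.45 × 30 = 75.56 mm
Seasonal total = 226.99 mm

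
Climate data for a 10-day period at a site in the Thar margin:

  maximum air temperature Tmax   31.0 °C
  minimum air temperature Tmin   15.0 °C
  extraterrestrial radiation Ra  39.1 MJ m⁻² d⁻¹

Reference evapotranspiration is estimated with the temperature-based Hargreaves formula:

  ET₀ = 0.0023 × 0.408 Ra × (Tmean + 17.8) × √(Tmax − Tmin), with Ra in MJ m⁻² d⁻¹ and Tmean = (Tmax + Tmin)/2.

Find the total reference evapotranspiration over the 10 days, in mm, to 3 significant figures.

59.9 mm

Tmean = (31.0 + 15.0)/2 = 23.00 °C
0.408 Ra = 0.408 × 39.1 = 15.9528 mm/d equivalent
ET₀ = 0.0023 × 15.9528 × (23.00 + 17.8) × √16.0 = 0.0023 × 15.9528 × 40.80 × 4.0000 = 5.9880 mm/d
Over 10 days: 5.9880 × 10 = 59.880 mm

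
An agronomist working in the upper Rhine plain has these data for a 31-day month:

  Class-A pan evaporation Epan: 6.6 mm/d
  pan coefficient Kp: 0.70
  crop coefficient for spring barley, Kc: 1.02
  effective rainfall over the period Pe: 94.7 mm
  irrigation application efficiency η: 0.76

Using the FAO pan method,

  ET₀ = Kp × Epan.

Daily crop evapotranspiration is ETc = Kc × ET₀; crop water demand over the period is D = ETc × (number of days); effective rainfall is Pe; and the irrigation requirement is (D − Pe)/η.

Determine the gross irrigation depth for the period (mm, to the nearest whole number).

ET₀ = 0.70 × 6.6 = 4.6200 mm/d
ETc = Kc × ET₀ = 1.02 × 4.6200 = 4.7124 mm/d
Crop demand D = ETc × 31 d = 4.7124 × 31 = 146.084 mm
D − Pe = 146.084 − 94.7 = 51.384 mm
Gross irrigation = 51.384 / 0.76 = 67.611 mm

68 mm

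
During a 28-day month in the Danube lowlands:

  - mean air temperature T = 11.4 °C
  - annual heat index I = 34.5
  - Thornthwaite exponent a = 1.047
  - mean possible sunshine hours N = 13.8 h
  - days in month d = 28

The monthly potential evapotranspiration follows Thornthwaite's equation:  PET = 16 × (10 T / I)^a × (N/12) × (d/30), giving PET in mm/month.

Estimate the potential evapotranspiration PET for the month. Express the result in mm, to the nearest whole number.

60 mm

10T/I = 10 × 11.4 / 34.5 = 3.3043
(10T/I)^a = 3.3043^1.047 = 3.4952
Uncorrected PET = 16 × 3.4952 = 55.923 mm
Correction = (N/12)(d/30) = (13.8/12)(28/30) = 1.0733
PET = 55.923 × 1.0733 = 60.022 mm/month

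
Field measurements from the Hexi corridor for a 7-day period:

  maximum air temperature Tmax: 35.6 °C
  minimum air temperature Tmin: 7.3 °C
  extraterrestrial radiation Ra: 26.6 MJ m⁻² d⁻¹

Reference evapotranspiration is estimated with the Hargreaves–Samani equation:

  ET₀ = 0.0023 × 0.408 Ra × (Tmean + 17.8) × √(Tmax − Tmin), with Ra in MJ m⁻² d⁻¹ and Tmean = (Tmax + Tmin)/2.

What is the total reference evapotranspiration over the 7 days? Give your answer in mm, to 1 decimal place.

Tmean = (35.6 + 7.3)/2 = 21.45 °C
0.408 Ra = 0.408 × 26.6 = 10.8528 mm/d equivalent
ET₀ = 0.0023 × 10.8528 × (21.45 + 17.8) × √28.3 = 0.0023 × 10.8528 × 39.25 × 5.3198 = 5.2120 mm/d
Over 7 days: 5.2120 × 7 = 36.484 mm

36.5 mm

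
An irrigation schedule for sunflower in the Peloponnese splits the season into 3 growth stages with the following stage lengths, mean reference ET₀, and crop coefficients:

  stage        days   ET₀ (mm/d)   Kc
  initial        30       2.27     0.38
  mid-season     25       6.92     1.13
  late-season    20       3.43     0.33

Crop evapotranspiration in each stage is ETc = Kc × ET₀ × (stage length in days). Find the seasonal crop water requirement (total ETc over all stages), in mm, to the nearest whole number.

initial: 0.38 × 2.27 × 30 = 25.88 mm
mid-season: 1.13 × 6.92 × 25 = 195.49 mm
late-season: 0.33 × 3.43 × 20 = 22.64 mm
Seasonal total = 244.01 mm

244 mm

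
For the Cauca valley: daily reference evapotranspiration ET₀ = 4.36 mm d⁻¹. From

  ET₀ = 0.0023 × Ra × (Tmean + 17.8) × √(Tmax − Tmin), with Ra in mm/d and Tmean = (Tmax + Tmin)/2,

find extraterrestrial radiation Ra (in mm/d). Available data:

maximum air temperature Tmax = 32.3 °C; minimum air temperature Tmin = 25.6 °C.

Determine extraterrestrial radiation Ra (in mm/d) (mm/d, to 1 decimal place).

Tmean = 28.95 °C; √ΔT = 2.5884
Ra = ET₀ / [0.0023 × (Tmean+17.8) × √ΔT] = 4.36 / (0.0023 × 46.75 × 2.5884) = 15.666 mm/d

15.7 mm/d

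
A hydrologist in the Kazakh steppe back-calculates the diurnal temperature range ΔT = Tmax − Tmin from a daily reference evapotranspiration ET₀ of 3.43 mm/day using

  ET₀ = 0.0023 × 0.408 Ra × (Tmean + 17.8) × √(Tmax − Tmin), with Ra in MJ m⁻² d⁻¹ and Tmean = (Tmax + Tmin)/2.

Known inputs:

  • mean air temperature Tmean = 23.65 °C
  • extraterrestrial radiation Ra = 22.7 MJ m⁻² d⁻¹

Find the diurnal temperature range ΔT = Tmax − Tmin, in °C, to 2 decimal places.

15.09 °C

√ΔT = ET₀ / [0.0023 × 0.408 × Ra × (Tmean+17.8)] = 3.43 / (0.0023 × 9.2616 × 41.45) = 3.8847
ΔT = 3.8847² = 15.091 °C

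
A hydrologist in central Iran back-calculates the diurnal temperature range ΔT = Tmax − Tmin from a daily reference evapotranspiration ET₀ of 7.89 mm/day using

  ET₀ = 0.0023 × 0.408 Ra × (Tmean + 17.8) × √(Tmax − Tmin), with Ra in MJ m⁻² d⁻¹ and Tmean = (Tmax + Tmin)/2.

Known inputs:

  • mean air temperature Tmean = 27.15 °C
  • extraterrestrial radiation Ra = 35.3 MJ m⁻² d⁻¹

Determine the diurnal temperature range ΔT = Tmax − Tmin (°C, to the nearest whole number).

√ΔT = ET₀ / [0.0023 × 0.408 × Ra × (Tmean+17.8)] = 7.89 / (0.0023 × 14.4024 × 44.95) = 5.2989
ΔT = 5.2989² = 28.078 °C

28 °C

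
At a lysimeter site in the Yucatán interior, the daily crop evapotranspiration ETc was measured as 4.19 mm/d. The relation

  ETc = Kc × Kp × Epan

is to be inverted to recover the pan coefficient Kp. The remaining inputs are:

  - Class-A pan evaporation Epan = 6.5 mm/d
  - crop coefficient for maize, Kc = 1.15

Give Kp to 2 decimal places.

ETc = Kc × Kp × Epan  ⇒  Kp = ETc / (Kc × Epan)
Kp = 4.19 / (1.15 × 6.5) = 4.19 / 7.475 = 0.5605

0.56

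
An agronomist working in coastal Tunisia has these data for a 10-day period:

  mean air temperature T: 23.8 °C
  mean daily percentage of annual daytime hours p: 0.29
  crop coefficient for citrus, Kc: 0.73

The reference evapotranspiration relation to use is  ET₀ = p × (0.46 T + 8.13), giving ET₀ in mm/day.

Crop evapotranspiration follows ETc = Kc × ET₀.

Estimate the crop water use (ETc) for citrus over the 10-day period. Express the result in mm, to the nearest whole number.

40 mm

ET₀ = 0.29 × (0.46 × 23.8 + 8.13) = 0.29 × 19.078 = 5.5326 mm/d
ETc = Kc × ET₀ = 0.73 × 5.5326 = 4.0388 mm/d
Over 10 days: 4.0388 × 10 = 40.388 mm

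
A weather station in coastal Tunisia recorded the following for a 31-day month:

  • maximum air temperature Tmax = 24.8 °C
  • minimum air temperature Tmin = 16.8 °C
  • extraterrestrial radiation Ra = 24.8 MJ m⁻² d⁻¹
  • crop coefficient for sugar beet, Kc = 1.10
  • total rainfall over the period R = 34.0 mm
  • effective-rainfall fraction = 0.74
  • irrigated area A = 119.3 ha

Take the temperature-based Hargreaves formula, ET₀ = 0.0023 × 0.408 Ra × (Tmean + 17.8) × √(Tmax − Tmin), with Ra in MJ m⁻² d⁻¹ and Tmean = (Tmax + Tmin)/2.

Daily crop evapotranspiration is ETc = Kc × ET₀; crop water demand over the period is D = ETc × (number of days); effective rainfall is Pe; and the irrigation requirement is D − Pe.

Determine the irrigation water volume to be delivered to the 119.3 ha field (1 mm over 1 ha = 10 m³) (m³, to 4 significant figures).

Tmean = (24.8 + 16.8)/2 = 20.80 °C
0.408 Ra = 0.408 × 24.8 = 10.1184 mm/d equivalent
ET₀ = 0.0023 × 10.1184 × (20.80 + 17.8) × √8.0 = 0.0023 × 10.1184 × 38.60 × 2.8284 = 2.5408 mm/d
ETc = Kc × ET₀ = 1.10 × 2.5408 = 2.7949 mm/d
Crop demand D = ETc × 31 d = 2.7949 × 31 = 86.642 mm
Pe = 0.74 × 34.0 = 25.160 mm
D − Pe = 86.642 − 25.160 = 61.482 mm
Volume = 61.482 mm × 119.3 ha × 10 = 73348.0 m³

73350 m³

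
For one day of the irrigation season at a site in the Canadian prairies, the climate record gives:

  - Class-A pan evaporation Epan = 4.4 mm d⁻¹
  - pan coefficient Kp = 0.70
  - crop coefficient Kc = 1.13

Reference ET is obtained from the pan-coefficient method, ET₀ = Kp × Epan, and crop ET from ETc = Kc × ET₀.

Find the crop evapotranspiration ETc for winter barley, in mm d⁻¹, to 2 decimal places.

3.48 mm d⁻¹

ET₀ = 0.70 × 4.4 = 3.0800 mm/d
ETc = Kc × ET₀ = 1.13 × 3.0800 = 3.4804 mm/d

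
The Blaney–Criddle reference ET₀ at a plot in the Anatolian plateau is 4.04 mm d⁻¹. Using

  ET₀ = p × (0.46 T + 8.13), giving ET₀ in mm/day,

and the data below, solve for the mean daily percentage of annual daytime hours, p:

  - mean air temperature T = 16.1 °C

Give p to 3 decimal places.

0.260

p = ET₀ / (0.46 T + 8.13) = 4.04 / (0.46 × 16.1 + 8.13) = 4.04 / 15.536 = 0.2600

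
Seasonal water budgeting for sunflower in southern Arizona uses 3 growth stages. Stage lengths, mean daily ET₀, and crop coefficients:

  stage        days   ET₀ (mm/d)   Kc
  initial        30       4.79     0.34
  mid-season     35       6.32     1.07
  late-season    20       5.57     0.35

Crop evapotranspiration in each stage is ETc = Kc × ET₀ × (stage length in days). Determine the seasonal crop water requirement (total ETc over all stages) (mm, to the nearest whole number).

325 mm

initial: 0.34 × 4.79 × 30 = 48.86 mm
mid-season: 1.07 × 6.32 × 35 = 236.68 mm
late-season: 0.35 × 5.57 × 20 = 38.99 mm
Seasonal total = 324.53 mm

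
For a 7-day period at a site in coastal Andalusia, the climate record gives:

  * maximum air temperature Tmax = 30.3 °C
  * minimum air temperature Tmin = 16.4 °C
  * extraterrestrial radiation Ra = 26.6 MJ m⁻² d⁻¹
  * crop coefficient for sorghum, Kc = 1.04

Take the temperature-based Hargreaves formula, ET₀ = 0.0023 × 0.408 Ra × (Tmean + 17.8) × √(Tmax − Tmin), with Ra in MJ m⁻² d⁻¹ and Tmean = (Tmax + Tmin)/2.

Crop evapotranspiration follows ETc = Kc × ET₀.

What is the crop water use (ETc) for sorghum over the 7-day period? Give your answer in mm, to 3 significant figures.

Tmean = (30.3 + 16.4)/2 = 23.35 °C
0.408 Ra = 0.408 × 26.6 = 10.8528 mm/d equivalent
ET₀ = 0.0023 × 10.8528 × (23.35 + 17.8) × √13.9 = 0.0023 × 10.8528 × 41.15 × 3.7283 = 3.8296 mm/d
ETc = Kc × ET₀ = 1.04 × 3.8296 = 3.9828 mm/d
Over 7 days: 3.9828 × 7 = 27.880 mm

27.9 mm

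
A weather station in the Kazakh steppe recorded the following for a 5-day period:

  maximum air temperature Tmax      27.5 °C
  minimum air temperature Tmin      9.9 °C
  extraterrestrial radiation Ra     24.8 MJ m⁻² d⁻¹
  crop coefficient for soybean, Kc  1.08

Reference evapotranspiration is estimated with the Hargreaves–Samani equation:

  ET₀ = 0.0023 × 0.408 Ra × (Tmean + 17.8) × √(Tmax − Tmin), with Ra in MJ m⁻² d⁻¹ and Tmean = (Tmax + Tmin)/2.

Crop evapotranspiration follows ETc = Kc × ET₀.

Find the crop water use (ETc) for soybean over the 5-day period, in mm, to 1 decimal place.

19.2 mm

Tmean = (27.5 + 9.9)/2 = 18.70 °C
0.408 Ra = 0.408 × 24.8 = 10.1184 mm/d equivalent
ET₀ = 0.0023 × 10.1184 × (18.70 + 17.8) × √17.6 = 0.0023 × 10.1184 × 36.50 × 4.1952 = 3.5636 mm/d
ETc = Kc × ET₀ = 1.08 × 3.5636 = 3.8487 mm/d
Over 5 days: 3.8487 × 5 = 19.244 mm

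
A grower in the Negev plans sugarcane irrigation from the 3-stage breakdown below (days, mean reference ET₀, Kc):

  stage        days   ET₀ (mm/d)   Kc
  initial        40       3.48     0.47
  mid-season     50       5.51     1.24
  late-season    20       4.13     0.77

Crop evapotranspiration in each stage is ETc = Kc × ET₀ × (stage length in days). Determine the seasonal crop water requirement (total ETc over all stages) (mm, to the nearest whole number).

initial: 0.47 × 3.48 × 40 = 65.42 mm
mid-season: 1.24 × 5.51 × 50 = 341.62 mm
late-season: 0.77 × 4.13 × 20 = 63.60 mm
Seasonal total = 470.64 mm

471 mm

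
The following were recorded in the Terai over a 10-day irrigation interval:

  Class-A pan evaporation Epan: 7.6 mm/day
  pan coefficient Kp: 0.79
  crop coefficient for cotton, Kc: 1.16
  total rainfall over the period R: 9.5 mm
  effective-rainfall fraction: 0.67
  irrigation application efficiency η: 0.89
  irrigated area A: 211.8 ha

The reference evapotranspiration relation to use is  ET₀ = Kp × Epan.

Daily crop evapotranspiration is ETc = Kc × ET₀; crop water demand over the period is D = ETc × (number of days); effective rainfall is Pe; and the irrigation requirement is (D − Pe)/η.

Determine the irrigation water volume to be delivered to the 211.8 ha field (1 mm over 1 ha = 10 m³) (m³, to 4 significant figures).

ET₀ = 0.79 × 7.6 = 6.0040 mm/d
ETc = Kc × ET₀ = 1.16 × 6.0040 = 6.9646 mm/d
Crop demand D = ETc × 10 d = 6.9646 × 10 = 69.646 mm
Pe = 0.67 × 9.5 = 6.365 mm
D − Pe = 69.646 − 6.365 = 63.281 mm
Gross irrigation = 63.281 / 0.89 = 71.102 mm
Volume = 71.102 mm × 211.8 ha × 10 = 150594.0 m³

150600 m³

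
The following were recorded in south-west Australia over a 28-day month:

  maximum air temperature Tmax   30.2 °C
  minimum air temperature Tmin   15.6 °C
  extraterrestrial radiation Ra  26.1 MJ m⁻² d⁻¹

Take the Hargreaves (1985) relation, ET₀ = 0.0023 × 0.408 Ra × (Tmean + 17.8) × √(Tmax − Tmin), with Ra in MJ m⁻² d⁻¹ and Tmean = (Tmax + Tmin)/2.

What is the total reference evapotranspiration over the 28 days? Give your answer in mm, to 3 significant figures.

Tmean = (30.2 + 15.6)/2 = 22.90 °C
0.408 Ra = 0.408 × 26.1 = 10.6488 mm/d equivalent
ET₀ = 0.0023 × 10.6488 × (22.90 + 17.8) × √14.6 = 0.0023 × 10.6488 × 40.70 × 3.8210 = 3.8089 mm/d
Over 28 days: 3.8089 × 28 = 106.649 mm

107 mm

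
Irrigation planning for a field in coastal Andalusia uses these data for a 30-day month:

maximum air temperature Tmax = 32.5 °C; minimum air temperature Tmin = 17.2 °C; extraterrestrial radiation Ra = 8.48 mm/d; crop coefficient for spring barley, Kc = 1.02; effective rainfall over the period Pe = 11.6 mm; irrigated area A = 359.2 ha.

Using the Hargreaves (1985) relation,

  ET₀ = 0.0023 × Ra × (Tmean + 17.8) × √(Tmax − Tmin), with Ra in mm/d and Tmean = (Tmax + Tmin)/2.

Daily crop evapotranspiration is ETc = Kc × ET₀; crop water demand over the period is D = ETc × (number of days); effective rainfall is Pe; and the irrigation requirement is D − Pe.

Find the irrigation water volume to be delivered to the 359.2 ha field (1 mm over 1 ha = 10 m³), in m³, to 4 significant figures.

Tmean = (32.5 + 17.2)/2 = 24.85 °C
ET₀ = 0.0023 × 8.48 × (24.85 + 17.8) × √15.3 = 0.0023 × 8.48 × 42.65 × 3.9115 = 3.2538 mm/d
ETc = Kc × ET₀ = 1.02 × 3.2538 = 3.3189 mm/d
Crop demand D = ETc × 30 d = 3.3189 × 30 = 99.567 mm
D − Pe = 99.567 − 11.6 = 87.967 mm
Volume = 87.967 mm × 359.2 ha × 10 = 315977.5 m³

316000 m³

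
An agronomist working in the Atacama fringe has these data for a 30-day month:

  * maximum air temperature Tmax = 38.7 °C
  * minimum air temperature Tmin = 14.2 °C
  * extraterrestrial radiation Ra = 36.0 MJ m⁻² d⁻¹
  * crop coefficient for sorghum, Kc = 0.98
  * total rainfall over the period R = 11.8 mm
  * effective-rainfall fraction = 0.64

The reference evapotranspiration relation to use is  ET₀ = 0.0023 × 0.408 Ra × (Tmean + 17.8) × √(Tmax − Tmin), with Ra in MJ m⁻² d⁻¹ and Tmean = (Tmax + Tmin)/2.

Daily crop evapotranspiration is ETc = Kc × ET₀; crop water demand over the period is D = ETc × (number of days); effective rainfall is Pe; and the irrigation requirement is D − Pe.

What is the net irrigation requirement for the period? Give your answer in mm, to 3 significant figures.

210 mm

Tmean = (38.7 + 14.2)/2 = 26.45 °C
0.408 Ra = 0.408 × 36.0 = 14.6880 mm/d equivalent
ET₀ = 0.0023 × 14.6880 × (26.45 + 17.8) × √24.5 = 0.0023 × 14.6880 × 44.25 × 4.9497 = 7.3992 mm/d
ETc = Kc × ET₀ = 0.98 × 7.3992 = 7.2512 mm/d
Crop demand D = ETc × 30 d = 7.2512 × 30 = 217.536 mm
Pe = 0.64 × 11.8 = 7.552 mm
D − Pe = 217.536 − 7.552 = 209.984 mm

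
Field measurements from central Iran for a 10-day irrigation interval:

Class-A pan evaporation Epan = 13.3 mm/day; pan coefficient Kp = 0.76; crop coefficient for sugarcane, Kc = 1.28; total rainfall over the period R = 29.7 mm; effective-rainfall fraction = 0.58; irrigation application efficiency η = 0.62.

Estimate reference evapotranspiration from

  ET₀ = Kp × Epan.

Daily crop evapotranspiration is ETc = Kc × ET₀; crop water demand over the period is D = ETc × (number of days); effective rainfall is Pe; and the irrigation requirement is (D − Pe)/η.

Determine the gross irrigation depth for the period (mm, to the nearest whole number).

ET₀ = 0.76 × 13.3 = 10.1080 mm/d
ETc = Kc × ET₀ = 1.28 × 10.1080 = 12.9382 mm/d
Crop demand D = ETc × 10 d = 12.9382 × 10 = 129.382 mm
Pe = 0.58 × 29.7 = 17.226 mm
D − Pe = 129.382 − 17.226 = 112.156 mm
Gross irrigation = 112.156 / 0.62 = 180.897 mm

181 mm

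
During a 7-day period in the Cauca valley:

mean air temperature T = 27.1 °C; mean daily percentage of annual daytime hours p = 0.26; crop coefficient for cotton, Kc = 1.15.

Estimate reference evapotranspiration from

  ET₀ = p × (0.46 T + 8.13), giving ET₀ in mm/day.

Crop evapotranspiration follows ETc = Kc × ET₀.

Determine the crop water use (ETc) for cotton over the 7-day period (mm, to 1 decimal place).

43.1 mm

ET₀ = 0.26 × (0.46 × 27.1 + 8.13) = 0.26 × 20.596 = 5.3550 mm/d
ETc = Kc × ET₀ = 1.15 × 5.3550 = 6.1583 mm/d
Over 7 days: 6.1583 × 7 = 43.108 mm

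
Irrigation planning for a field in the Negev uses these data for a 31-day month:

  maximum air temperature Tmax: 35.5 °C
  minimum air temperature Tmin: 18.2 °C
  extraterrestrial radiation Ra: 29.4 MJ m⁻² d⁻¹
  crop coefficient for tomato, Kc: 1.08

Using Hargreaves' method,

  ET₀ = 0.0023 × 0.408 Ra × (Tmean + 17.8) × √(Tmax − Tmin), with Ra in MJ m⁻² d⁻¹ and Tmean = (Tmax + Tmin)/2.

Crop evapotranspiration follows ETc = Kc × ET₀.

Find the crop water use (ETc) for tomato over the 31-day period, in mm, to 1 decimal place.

Tmean = (35.5 + 18.2)/2 = 26.85 °C
0.408 Ra = 0.408 × 29.4 = 11.9952 mm/d equivalent
ET₀ = 0.0023 × 11.9952 × (26.85 + 17.8) × √17.3 = 0.0023 × 11.9952 × 44.65 × 4.1593 = 5.1236 mm/d
ETc = Kc × ET₀ = 1.08 × 5.1236 = 5.5335 mm/d
Over 31 days: 5.5335 × 31 = 171.539 mm

171.5 mm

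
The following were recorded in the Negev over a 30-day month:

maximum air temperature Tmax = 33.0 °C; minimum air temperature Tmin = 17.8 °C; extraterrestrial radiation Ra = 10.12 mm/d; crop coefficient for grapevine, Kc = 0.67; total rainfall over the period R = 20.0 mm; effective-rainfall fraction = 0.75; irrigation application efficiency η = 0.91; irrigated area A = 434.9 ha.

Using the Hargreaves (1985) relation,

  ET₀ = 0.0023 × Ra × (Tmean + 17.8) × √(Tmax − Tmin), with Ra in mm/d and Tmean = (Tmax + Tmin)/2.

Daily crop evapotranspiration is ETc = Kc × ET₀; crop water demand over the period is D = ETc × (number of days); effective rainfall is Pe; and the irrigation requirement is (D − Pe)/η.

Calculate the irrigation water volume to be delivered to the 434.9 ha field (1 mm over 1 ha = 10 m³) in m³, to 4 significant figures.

304900 m³

Tmean = (33.0 + 17.8)/2 = 25.40 °C
ET₀ = 0.0023 × 10.12 × (25.40 + 17.8) × √15.2 = 0.0023 × 10.12 × 43.20 × 3.8987 = 3.9202 mm/d
ETc = Kc × ET₀ = 0.67 × 3.9202 = 2.6265 mm/d
Crop demand D = ETc × 30 d = 2.6265 × 30 = 78.795 mm
Pe = 0.75 × 20.0 = 15.000 mm
D − Pe = 78.795 − 15.000 = 63.795 mm
Gross irrigation = 63.795 / 0.91 = 70.104 mm
Volume = 70.104 mm × 434.9 ha × 10 = 304882.3 m³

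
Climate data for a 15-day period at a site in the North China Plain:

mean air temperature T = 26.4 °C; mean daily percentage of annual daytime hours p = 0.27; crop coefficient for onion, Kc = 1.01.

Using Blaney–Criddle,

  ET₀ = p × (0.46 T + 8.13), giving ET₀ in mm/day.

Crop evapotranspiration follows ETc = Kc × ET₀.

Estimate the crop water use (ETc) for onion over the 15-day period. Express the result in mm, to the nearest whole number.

ET₀ = 0.27 × (0.46 × 26.4 + 8.13) = 0.27 × 20.274 = 5.4740 mm/d
ETc = Kc × ET₀ = 1.01 × 5.4740 = 5.5287 mm/d
Over 15 days: 5.5287 × 15 = 82.931 mm

83 mm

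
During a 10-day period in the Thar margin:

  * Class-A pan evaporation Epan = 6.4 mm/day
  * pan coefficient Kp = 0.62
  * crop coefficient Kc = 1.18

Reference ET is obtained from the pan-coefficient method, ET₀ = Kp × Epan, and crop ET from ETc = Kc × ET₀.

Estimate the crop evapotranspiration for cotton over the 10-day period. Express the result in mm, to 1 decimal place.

46.8 mm

ET₀ = 0.62 × 6.4 = 3.9680 mm/d
ETc = Kc × ET₀ = 1.18 × 3.9680 = 4.6822 mm/d
Over 10 days: 4.6822 × 10 = 46.822 mm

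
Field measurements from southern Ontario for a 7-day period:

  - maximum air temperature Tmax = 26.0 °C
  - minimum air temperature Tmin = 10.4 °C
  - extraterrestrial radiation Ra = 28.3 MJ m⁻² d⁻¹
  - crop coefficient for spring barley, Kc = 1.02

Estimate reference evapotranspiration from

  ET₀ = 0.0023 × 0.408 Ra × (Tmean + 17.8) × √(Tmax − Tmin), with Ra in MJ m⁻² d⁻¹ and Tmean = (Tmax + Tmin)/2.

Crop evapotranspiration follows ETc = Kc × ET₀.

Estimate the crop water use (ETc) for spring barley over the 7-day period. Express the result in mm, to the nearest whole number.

27 mm

Tmean = (26.0 + 10.4)/2 = 18.20 °C
0.408 Ra = 0.408 × 28.3 = 11.5464 mm/d equivalent
ET₀ = 0.0023 × 11.5464 × (18.20 + 17.8) × √15.6 = 0.0023 × 11.5464 × 36.00 × 3.9497 = 3.7761 mm/d
ETc = Kc × ET₀ = 1.02 × 3.7761 = 3.8516 mm/d
Over 7 days: 3.8516 × 7 = 26.961 mm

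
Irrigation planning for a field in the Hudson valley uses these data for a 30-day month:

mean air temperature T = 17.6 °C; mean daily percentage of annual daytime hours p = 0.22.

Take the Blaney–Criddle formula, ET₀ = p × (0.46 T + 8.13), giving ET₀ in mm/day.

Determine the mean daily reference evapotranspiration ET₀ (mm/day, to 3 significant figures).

ET₀ = 0.22 × (0.46 × 17.6 + 8.13) = 0.22 × 16.226 = 3.5697 mm/d

3.57 mm/day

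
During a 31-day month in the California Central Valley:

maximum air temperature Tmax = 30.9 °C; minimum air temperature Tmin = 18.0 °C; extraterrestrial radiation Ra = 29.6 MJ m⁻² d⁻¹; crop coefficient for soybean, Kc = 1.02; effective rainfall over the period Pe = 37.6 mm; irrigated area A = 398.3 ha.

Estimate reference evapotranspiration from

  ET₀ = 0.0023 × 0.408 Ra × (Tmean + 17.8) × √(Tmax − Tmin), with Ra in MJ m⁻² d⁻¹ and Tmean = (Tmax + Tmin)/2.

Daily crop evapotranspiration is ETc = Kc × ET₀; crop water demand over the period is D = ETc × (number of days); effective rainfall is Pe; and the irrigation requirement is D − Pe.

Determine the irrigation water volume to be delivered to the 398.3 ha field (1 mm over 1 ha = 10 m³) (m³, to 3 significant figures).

381000 m³

Tmean = (30.9 + 18.0)/2 = 24.45 °C
0.408 Ra = 0.408 × 29.6 = 12.0768 mm/d equivalent
ET₀ = 0.0023 × 12.0768 × (24.45 + 17.8) × √12.9 = 0.0023 × 12.0768 × 42.25 × 3.5917 = 4.2151 mm/d
ETc = Kc × ET₀ = 1.02 × 4.2151 = 4.2994 mm/d
Crop demand D = ETc × 31 d = 4.2994 × 31 = 133.281 mm
D − Pe = 133.281 − 37.6 = 95.681 mm
Volume = 95.681 mm × 398.3 ha × 10 = 381097.4 m³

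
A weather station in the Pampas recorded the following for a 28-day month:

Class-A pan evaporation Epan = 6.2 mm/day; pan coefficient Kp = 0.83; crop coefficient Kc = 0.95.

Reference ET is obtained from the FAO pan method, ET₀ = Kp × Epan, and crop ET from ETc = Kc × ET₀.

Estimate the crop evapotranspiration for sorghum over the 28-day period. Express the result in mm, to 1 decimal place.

ET₀ = 0.83 × 6.2 = 5.1460 mm/d
ETc = Kc × ET₀ = 0.95 × 5.1460 = 4.8887 mm/d
Over 28 days: 4.8887 × 28 = 136.884 mm

136.9 mm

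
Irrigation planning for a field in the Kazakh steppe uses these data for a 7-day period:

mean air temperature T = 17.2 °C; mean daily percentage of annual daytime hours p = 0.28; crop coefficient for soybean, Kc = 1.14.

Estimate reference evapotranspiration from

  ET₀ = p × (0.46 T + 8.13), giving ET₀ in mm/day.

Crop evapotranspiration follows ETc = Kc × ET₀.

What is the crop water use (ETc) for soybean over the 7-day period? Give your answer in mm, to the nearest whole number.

ET₀ = 0.28 × (0.46 × 17.2 + 8.13) = 0.28 × 16.042 = 4.4918 mm/d
ETc = Kc × ET₀ = 1.14 × 4.4918 = 5.1207 mm/d
Over 7 days: 5.1207 × 7 = 35.845 mm

36 mm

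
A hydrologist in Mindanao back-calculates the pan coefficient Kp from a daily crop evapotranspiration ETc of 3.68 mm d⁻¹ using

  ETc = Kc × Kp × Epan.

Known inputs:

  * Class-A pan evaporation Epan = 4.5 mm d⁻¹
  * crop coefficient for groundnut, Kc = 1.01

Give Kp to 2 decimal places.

ETc = Kc × Kp × Epan  ⇒  Kp = ETc / (Kc × Epan)
Kp = 3.68 / (1.01 × 4.5) = 3.68 / 4.545 = 0.8097

0.81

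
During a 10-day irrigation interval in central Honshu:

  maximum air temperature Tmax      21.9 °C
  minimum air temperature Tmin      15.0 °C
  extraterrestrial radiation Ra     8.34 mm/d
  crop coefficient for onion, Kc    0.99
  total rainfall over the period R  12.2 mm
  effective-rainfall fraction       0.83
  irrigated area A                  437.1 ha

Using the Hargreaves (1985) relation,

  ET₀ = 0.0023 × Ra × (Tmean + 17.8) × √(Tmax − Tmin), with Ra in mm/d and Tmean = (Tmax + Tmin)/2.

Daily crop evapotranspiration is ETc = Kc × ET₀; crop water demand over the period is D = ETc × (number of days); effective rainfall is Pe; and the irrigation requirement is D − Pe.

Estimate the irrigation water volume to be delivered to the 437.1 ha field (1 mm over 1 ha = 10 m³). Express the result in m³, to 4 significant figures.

34780 m³

Tmean = (21.9 + 15.0)/2 = 18.45 °C
ET₀ = 0.0023 × 8.34 × (18.45 + 17.8) × √6.9 = 0.0023 × 8.34 × 36.25 × 2.6268 = 1.8265 mm/d
ETc = Kc × ET₀ = 0.99 × 1.8265 = 1.8082 mm/d
Crop demand D = ETc × 10 d = 1.8082 × 10 = 18.082 mm
Pe = 0.83 × 12.2 = 10.126 mm
D − Pe = 18.082 − 10.126 = 7.956 mm
Volume = 7.956 mm × 437.1 ha × 10 = 34775.7 m³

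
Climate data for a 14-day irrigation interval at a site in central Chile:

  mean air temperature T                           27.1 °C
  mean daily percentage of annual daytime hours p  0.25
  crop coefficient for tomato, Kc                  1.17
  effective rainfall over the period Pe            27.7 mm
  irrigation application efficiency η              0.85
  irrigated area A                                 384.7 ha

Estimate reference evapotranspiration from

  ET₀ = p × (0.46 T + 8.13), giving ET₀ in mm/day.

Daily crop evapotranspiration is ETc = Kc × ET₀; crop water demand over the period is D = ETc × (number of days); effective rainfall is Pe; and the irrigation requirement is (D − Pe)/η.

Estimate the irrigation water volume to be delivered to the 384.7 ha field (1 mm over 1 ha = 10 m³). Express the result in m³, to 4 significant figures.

256300 m³

ET₀ = 0.25 × (0.46 × 27.1 + 8.13) = 0.25 × 20.596 = 5.1490 mm/d
ETc = Kc × ET₀ = 1.17 × 5.1490 = 6.0243 mm/d
Crop demand D = ETc × 14 d = 6.0243 × 14 = 84.340 mm
D − Pe = 84.340 − 27.7 = 56.640 mm
Gross irrigation = 56.640 / 0.85 = 66.635 mm
Volume = 66.635 mm × 384.7 ha × 10 = 256344.8 m³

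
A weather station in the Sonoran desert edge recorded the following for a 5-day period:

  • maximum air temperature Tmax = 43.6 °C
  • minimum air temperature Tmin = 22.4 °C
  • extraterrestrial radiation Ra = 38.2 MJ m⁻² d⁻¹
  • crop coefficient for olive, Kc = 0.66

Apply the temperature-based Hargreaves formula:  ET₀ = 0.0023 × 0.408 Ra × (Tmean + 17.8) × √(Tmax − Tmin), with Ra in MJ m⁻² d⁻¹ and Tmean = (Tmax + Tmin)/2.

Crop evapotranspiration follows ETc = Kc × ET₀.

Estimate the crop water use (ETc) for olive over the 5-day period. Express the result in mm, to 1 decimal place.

Tmean = (43.6 + 22.4)/2 = 33.00 °C
0.408 Ra = 0.408 × 38.2 = 15.5856 mm/d equivalent
ET₀ = 0.0023 × 15.5856 × (33.00 + 17.8) × √21.2 = 0.0023 × 15.5856 × 50.80 × 4.6043 = 8.3845 mm/d
ETc = Kc × ET₀ = 0.66 × 8.3845 = 5.5338 mm/d
Over 5 days: 5.5338 × 5 = 27.669 mm

27.7 mm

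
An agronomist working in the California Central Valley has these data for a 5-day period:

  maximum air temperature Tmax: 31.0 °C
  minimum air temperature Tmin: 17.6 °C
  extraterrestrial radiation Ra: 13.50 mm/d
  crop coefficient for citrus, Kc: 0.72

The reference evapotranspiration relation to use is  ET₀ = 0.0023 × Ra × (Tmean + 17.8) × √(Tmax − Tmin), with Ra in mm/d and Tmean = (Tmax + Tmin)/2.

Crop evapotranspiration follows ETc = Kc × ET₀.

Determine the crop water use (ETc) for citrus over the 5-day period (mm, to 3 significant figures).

Tmean = (31.0 + 17.6)/2 = 24.30 °C
ET₀ = 0.0023 × 13.50 × (24.30 + 17.8) × √13.4 = 0.0023 × 13.50 × 42.10 × 3.6606 = 4.7852 mm/d
ETc = Kc × ET₀ = 0.72 × 4.7852 = 3.4453 mm/d
Over 5 days: 3.4453 × 5 = 17.227 mm

17.2 mm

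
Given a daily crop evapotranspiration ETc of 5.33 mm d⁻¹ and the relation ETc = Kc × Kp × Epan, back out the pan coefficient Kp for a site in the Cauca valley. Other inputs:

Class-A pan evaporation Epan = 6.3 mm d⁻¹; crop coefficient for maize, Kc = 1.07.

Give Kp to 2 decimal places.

0.79

ETc = Kc × Kp × Epan  ⇒  Kp = ETc / (Kc × Epan)
Kp = 5.33 / (1.07 × 6.3) = 5.33 / 6.741 = 0.7907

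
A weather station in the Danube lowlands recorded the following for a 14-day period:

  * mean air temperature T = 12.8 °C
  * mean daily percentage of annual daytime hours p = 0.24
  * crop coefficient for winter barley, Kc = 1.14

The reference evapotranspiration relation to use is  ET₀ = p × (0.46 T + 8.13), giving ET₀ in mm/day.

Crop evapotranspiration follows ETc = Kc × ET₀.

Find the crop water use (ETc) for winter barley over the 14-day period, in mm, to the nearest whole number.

ET₀ = 0.24 × (0.46 × 12.8 + 8.13) = 0.24 × 14.018 = 3.3643 mm/d
ETc = Kc × ET₀ = 1.14 × 3.3643 = 3.8353 mm/d
Over 14 days: 3.8353 × 14 = 53.694 mm

54 mm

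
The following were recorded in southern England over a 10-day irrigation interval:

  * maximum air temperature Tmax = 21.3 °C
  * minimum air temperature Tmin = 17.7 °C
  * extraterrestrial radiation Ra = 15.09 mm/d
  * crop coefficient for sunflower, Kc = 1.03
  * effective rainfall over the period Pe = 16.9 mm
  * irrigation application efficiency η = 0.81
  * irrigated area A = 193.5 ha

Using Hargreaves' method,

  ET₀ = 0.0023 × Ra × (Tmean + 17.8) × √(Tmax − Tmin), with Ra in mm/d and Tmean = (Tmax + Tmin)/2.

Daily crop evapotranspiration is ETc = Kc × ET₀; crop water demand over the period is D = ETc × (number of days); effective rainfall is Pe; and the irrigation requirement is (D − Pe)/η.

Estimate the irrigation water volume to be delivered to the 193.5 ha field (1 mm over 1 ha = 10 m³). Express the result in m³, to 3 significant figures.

Tmean = (21.3 + 17.7)/2 = 19.50 °C
ET₀ = 0.0023 × 15.09 × (19.50 + 17.8) × √3.6 = 0.0023 × 15.09 × 37.30 × 1.8974 = 2.4563 mm/d
ETc = Kc × ET₀ = 1.03 × 2.4563 = 2.5300 mm/d
Crop demand D = ETc × 10 d = 2.5300 × 10 = 25.300 mm
D − Pe = 25.300 − 16.9 = 8.400 mm
Gross irrigation = 8.400 / 0.81 = 10.370 mm
Volume = 10.370 mm × 193.5 ha × 10 = 20066.0 m³

20100 m³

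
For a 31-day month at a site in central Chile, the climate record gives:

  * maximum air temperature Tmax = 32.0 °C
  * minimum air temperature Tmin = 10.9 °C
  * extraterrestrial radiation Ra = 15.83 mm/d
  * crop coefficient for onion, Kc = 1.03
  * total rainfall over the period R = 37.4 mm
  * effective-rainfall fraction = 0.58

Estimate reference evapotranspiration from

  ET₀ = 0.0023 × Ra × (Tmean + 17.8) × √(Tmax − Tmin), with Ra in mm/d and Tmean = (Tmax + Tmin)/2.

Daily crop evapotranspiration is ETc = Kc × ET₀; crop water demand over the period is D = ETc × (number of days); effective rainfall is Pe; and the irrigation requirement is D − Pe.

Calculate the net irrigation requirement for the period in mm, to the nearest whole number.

188 mm

Tmean = (32.0 + 10.9)/2 = 21.45 °C
ET₀ = 0.0023 × 15.83 × (21.45 + 17.8) × √21.1 = 0.0023 × 15.83 × 39.25 × 4.5935 = 6.5644 mm/d
ETc = Kc × ET₀ = 1.03 × 6.5644 = 6.7613 mm/d
Crop demand D = ETc × 31 d = 6.7613 × 31 = 209.600 mm
Pe = 0.58 × 37.4 = 21.692 mm
D − Pe = 209.600 − 21.692 = 187.908 mm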